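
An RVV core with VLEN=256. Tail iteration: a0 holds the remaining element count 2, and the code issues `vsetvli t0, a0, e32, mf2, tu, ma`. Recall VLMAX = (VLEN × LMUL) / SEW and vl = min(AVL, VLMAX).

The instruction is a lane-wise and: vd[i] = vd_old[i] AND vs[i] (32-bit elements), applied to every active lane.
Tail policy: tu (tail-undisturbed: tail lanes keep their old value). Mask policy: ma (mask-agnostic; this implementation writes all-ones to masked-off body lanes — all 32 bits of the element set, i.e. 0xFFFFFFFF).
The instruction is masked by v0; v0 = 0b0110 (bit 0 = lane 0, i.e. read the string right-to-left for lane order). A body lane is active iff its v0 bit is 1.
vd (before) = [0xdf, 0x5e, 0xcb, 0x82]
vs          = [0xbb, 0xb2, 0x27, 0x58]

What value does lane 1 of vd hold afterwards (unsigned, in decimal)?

vd[1] = 18

lanes per group: 256·1/2/32 = 4
vl = min(AVL, VLMAX) = min(2, 4) = 2
lane  0: mask-off/ones ⇒ 0xffffffff
lane  1: and(0x5e,0xb2) ⇒ 0x12
lane  2: tail/keep ⇒ 0xcb
lane  3: tail/keep ⇒ 0x82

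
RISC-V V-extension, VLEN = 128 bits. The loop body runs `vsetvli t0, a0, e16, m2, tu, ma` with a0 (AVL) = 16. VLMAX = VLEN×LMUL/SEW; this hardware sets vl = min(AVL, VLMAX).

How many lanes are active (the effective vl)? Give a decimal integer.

vl = 16

lanes per group: 128·2/16 = 16
vl = min(AVL, VLMAX) = min(16, 16) = 16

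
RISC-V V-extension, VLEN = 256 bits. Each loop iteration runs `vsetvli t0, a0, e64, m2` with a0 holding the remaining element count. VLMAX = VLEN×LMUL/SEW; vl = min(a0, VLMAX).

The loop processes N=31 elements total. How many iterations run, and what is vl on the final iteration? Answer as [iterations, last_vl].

[iterations, last_vl] = [4, 7]

VLMAX = (256 × 2) / 64 = 8 lanes
N=31: ⌈31/8⌉ = 4 iters; last vl = 31 − 3×8 = 7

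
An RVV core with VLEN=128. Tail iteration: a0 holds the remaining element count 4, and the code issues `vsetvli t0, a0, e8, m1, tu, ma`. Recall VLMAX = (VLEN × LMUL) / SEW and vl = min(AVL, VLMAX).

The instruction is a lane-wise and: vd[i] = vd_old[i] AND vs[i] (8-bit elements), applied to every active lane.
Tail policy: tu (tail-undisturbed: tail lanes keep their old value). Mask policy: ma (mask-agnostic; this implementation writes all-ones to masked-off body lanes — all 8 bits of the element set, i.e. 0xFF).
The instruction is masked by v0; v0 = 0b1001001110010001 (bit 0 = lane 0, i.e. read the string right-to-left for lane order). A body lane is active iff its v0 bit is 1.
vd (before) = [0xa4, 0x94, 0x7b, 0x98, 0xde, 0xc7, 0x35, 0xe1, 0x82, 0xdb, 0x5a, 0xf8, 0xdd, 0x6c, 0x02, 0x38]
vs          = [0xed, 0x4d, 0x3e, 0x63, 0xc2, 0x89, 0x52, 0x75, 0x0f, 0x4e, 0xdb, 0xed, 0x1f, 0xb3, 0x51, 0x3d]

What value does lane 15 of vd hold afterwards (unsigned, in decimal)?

VLMAX = (128 × 1) / 8 = 16 lanes
vl = min(AVL, VLMAX) = min(4, 16) = 4
[0] and(0xa4,0xed) = 0xa4
[1] mask-off/ones = 0xff
[2] mask-off/ones = 0xff
[3] mask-off/ones = 0xff
[4] tail/keep = 0xde
[5] tail/keep = 0xc7
[6] tail/keep = 0x35
[7] tail/keep = 0xe1
[8] tail/keep = 0x82
[9] tail/keep = 0xdb
[10] tail/keep = 0x5a
[11] tail/keep = 0xf8
[12] tail/keep = 0xdd
[13] tail/keep = 0x6c
[14] tail/keep = 0x02
[15] tail/keep = 0x38

vd[15] = 56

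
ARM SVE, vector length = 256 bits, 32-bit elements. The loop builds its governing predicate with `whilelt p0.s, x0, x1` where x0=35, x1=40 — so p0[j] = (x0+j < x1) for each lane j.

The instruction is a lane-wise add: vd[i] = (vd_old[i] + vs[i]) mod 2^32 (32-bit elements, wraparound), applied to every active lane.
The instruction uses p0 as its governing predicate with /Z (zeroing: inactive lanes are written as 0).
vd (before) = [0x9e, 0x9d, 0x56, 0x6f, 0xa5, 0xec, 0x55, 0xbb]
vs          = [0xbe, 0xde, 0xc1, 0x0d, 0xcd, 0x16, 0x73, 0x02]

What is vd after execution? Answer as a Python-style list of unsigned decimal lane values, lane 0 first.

lane count: 256 div 32 = 8
whilelt: lane j active iff 35+j < 40 → j < 5 → 5 active
[0] add(0x9e,0xbe) = 0x15c
[1] add(0x9d,0xde) = 0x17b
[2] add(0x56,0xc1) = 0x117
[3] add(0x6f,0x0d) = 0x7c
[4] add(0xa5,0xcd) = 0x172
[5] tail/zero = 0x00
[6] tail/zero = 0x00
[7] tail/zero = 0x00

vd = [348, 379, 279, 124, 370, 0, 0, 0]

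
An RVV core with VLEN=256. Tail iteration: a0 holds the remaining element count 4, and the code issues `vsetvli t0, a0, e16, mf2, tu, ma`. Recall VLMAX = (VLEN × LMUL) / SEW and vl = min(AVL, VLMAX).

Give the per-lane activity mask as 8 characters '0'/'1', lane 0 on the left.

predicate = 11110000

VLMAX = (256 × 1/2) / 16 = 8 lanes
vl ← min(4, 8) = 4
bits (lane 0 leftmost): 11110000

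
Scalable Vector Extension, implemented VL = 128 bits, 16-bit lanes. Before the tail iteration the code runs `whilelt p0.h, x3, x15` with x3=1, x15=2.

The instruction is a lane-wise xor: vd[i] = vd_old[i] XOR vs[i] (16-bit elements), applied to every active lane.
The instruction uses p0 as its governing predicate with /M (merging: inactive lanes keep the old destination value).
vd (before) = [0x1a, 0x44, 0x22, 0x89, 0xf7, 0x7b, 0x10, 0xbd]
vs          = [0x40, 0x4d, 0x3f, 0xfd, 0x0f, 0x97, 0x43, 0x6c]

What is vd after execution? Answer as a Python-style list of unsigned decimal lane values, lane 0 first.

vd = [90, 68, 34, 137, 247, 123, 16, 189]

register lanes = 128/16 = 8
whilelt: lane j active iff 1+j < 2 → j < 1 → 1 active
[0] xor(0x1a,0x40) = 0x5a
[1] tail/keep = 0x44
[2] tail/keep = 0x22
[3] tail/keep = 0x89
[4] tail/keep = 0xf7
[5] tail/keep = 0x7b
[6] tail/keep = 0x10
[7] tail/keep = 0xbd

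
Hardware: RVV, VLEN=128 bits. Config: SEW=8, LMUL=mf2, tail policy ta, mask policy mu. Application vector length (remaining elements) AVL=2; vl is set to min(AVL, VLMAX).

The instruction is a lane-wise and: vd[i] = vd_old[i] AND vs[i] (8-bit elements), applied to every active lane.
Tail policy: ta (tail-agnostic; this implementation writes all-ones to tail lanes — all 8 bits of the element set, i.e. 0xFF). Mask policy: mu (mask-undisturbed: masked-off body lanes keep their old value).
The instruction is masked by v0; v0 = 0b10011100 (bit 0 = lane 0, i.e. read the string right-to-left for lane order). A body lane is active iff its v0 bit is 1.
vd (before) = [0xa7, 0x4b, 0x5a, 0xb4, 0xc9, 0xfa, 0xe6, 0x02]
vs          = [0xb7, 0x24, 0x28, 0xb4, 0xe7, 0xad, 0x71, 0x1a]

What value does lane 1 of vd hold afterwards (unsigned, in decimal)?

vd[1] = 75

lanes per group: 128·1/2/8 = 8
vl = min(AVL, VLMAX) = min(2, 8) = 2
vd[0] mask-off/keep -> 0xa7
vd[1] mask-off/keep -> 0x4b
vd[2] tail/ones -> 0xff
vd[3] tail/ones -> 0xff
vd[4] tail/ones -> 0xff
vd[5] tail/ones -> 0xff
vd[6] tail/ones -> 0xff
vd[7] tail/ones -> 0xff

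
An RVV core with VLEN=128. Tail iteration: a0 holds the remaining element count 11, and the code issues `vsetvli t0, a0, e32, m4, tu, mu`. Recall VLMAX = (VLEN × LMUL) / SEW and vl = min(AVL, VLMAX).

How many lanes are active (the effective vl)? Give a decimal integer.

vl = 11

VLMAX = VLEN×LMUL/SEW = 128×4/32 = 16
vl ← min(11, 16) = 11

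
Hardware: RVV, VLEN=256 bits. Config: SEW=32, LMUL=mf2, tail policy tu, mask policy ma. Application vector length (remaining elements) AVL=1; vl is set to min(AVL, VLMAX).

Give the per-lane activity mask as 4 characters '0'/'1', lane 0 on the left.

lanes per group: 256·1/2/32 = 4
AVL=1 ≤ VLMAX=4, so vl = 1
bits (lane 0 leftmost): 1000

predicate = 1000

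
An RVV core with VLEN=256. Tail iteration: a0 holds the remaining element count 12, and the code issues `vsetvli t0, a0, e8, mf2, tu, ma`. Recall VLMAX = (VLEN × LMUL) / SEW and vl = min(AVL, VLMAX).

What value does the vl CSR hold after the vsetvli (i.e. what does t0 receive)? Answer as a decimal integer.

vl = 12

lanes per group: 256·1/2/8 = 16
vl ← min(12, 16) = 12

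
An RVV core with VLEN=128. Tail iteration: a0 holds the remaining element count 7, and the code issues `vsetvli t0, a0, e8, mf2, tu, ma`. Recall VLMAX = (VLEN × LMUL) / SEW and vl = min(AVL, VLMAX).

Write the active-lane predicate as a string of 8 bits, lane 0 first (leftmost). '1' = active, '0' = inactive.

predicate = 11111110

VLMAX = VLEN×LMUL/SEW = 128×1/2/8 = 8
AVL=7 ≤ VLMAX=8, so vl = 7
bits (lane 0 leftmost): 11111110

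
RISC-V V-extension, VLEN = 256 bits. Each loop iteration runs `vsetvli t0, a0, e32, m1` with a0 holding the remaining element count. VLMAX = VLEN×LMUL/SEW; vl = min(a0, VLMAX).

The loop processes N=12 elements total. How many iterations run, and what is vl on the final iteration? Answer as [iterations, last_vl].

[iterations, last_vl] = [2, 4]

lanes per group: 256·1/32 = 8
12 elements at 8/iter → 2 passes, remainder 4 on the last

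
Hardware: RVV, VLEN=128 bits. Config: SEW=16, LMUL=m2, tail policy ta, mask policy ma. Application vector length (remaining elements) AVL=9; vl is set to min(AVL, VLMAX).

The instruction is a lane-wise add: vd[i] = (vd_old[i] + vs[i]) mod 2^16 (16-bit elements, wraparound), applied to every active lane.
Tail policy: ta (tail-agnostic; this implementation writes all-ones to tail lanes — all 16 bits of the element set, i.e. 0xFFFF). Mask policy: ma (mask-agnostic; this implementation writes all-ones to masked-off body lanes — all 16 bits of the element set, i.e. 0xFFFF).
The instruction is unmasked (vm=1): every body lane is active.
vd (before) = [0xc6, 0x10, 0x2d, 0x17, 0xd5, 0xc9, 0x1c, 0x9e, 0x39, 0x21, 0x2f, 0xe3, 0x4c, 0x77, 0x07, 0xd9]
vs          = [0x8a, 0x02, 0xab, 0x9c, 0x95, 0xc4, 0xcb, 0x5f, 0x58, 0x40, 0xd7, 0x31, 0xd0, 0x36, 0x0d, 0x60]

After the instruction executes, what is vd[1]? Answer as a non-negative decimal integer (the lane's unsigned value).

vd[1] = 18

lanes per group: 128·2/16 = 16
vl ← min(9, 16) = 9
  i=0: add(0xc6,0x8a) → 336
  i=1: add(0x10,0x02) → 18
  i=2: add(0x2d,0xab) → 216
  i=3: add(0x17,0x9c) → 179
  i=4: add(0xd5,0x95) → 362
  i=5: add(0xc9,0xc4) → 397
  i=6: add(0x1c,0xcb) → 231
  i=7: add(0x9e,0x5f) → 253
  i=8: add(0x39,0x58) → 145
  i=9: tail/ones → 65535
  i=10: tail/ones → 65535
  i=11: tail/ones → 65535
  i=12: tail/ones → 65535
  i=13: tail/ones → 65535
  i=14: tail/ones → 65535
  i=15: tail/ones → 65535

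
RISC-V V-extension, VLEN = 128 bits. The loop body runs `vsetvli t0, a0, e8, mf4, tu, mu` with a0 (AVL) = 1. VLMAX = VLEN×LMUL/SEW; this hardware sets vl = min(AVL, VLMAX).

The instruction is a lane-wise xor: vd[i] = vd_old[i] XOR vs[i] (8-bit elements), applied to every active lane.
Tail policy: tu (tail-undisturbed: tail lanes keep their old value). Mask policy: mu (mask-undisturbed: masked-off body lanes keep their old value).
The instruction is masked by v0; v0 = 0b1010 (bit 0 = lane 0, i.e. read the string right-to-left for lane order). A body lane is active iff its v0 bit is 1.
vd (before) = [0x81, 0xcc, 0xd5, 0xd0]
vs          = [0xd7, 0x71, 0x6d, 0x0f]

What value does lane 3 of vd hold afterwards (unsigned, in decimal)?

VLMAX = (128 × 1/4) / 8 = 4 lanes
vl ← min(1, 4) = 1
  i=0: mask-off/keep → 129
  i=1: tail/keep → 204
  i=2: tail/keep → 213
  i=3: tail/keep → 208

vd[3] = 208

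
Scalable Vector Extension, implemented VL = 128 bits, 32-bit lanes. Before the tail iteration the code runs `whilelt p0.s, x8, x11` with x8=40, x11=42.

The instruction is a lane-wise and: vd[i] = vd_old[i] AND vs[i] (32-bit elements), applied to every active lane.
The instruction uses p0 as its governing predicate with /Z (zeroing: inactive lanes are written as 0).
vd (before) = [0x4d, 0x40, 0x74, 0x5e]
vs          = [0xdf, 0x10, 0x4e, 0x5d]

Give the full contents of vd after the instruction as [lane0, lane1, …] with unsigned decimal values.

vd = [77, 0, 0, 0]

128-bit reg / 32-bit elem → 4 lanes
active while 40+j < 42, i.e. j ∈ [0,2) capped at 4 ⇒ 2
lane  0: and(0x4d,0xdf) ⇒ 0x4d
lane  1: and(0x40,0x10) ⇒ 0x00
lane  2: tail/zero ⇒ 0x00
lane  3: tail/zero ⇒ 0x00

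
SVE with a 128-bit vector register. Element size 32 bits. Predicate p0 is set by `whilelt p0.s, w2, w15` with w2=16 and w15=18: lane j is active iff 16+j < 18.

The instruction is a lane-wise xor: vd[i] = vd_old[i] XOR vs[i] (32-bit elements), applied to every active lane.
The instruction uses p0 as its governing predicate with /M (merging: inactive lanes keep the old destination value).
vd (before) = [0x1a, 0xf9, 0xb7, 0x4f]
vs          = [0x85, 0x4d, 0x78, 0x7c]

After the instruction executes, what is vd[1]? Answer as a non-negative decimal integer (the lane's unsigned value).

vd[1] = 180

lane count: 128 div 32 = 4
p0[j] = (16+j < 18); true for j=0..1 → 2 lanes set
lane  0: xor(0x1a,0x85) ⇒ 0x9f
lane  1: xor(0xf9,0x4d) ⇒ 0xb4
lane  2: tail/keep ⇒ 0xb7
lane  3: tail/keep ⇒ 0x4f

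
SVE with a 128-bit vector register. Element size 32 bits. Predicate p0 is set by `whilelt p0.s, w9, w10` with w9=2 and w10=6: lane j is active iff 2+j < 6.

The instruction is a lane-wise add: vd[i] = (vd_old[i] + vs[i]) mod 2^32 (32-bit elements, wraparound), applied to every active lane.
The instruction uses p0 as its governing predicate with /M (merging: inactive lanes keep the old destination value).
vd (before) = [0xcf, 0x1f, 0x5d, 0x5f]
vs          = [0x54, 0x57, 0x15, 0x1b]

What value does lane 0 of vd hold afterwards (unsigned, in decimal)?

vd[0] = 291

register lanes = 128/32 = 4
p0[j] = (2+j < 6); true for j=0..3 → 4 lanes set
  i=0: add(0xcf,0x54) → 291
  i=1: add(0x1f,0x57) → 118
  i=2: add(0x5d,0x15) → 114
  i=3: add(0x5f,0x1b) → 122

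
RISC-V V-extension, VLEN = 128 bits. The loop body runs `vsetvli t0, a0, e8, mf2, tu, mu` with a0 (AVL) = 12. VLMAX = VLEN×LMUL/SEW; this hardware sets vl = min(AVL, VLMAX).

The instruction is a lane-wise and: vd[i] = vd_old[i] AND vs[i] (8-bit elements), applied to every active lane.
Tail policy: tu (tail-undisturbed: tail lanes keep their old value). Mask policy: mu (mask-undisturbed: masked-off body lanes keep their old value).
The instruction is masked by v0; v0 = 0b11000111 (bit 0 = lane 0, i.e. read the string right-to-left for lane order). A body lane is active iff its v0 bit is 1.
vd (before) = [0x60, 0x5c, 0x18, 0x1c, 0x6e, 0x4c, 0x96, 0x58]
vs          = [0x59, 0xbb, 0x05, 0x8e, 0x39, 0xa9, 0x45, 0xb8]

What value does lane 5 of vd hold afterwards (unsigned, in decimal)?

vd[5] = 76

lanes per group: 128·1/2/8 = 8
vl ← min(12, 8) = 8
lane  0: and(0x60,0x59) ⇒ 0x40
lane  1: and(0x5c,0xbb) ⇒ 0x18
lane  2: and(0x18,0x05) ⇒ 0x00
lane  3: mask-off/keep ⇒ 0x1c
lane  4: mask-off/keep ⇒ 0x6e
lane  5: mask-off/keep ⇒ 0x4c
lane  6: and(0x96,0x45) ⇒ 0x04
lane  7: and(0x58,0xb8) ⇒ 0x18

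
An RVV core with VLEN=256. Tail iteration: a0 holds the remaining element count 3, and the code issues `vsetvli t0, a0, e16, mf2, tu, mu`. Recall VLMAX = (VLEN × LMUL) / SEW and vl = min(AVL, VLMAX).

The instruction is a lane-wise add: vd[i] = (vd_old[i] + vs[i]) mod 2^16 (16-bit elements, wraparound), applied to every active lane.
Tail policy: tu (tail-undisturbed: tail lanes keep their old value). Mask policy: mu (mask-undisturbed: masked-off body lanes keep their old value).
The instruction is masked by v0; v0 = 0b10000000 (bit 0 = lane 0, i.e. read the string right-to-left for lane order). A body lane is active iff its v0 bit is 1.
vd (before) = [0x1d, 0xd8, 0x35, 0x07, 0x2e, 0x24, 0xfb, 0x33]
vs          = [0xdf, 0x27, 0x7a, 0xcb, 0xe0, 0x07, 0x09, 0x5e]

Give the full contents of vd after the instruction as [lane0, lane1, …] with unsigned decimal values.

VLMAX = (256 × 1/2) / 16 = 8 lanes
vl = min(AVL, VLMAX) = min(3, 8) = 3
lane  0: mask-off/keep ⇒ 0x1d
lane  1: mask-off/keep ⇒ 0xd8
lane  2: mask-off/keep ⇒ 0x35
lane  3: tail/keep ⇒ 0x07
lane  4: tail/keep ⇒ 0x2e
lane  5: tail/keep ⇒ 0x24
lane  6: tail/keep ⇒ 0xfb
lane  7: tail/keep ⇒ 0x33

vd = [29, 216, 53, 7, 46, 36, 251, 51]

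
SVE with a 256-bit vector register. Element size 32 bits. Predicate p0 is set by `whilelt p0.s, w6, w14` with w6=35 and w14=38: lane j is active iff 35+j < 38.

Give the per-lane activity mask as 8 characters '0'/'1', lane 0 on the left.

predicate = 11100000

256-bit reg / 32-bit elem → 8 lanes
active while 35+j < 38, i.e. j ∈ [0,3) capped at 8 ⇒ 3
bits (lane 0 leftmost): 11100000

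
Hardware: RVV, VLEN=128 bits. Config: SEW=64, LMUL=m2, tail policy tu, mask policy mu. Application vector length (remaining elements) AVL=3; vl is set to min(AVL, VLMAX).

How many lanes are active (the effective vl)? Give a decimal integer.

vl = 3

VLMAX = (128 × 2) / 64 = 4 lanes
AVL=3 ≤ VLMAX=4, so vl = 3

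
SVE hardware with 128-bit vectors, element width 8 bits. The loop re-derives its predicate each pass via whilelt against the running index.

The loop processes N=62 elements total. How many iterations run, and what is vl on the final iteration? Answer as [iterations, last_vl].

[iterations, last_vl] = [4, 14]

register lanes = 128/8 = 16
N=62: ⌈62/16⌉ = 4 iters; last vl = 62 − 3×16 = 14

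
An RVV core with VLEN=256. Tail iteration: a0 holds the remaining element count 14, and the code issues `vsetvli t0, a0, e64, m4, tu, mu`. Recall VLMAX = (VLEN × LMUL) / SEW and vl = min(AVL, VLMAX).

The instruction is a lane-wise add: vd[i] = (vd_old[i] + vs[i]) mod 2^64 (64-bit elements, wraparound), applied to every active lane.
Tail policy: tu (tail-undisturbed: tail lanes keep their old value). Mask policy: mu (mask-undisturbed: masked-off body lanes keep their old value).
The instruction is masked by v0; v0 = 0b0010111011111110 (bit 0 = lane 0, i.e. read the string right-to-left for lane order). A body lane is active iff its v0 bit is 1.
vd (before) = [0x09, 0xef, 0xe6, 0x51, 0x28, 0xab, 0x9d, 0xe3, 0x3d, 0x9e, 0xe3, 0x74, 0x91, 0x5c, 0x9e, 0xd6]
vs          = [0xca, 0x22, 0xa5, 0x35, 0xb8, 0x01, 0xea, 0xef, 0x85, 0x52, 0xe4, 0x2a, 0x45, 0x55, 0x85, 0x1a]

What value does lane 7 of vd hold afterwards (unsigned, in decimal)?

vd[7] = 466

VLMAX = (256 × 4) / 64 = 16 lanes
AVL=14 ≤ VLMAX=16, so vl = 14
  i=0: mask-off/keep → 9
  i=1: add(0xef,0x22) → 273
  i=2: add(0xe6,0xa5) → 395
  i=3: add(0x51,0x35) → 134
  i=4: add(0x28,0xb8) → 224
  i=5: add(0xab,0x01) → 172
  i=6: add(0x9d,0xea) → 391
  i=7: add(0xe3,0xef) → 466
  i=8: mask-off/keep → 61
  i=9: add(0x9e,0x52) → 240
  i=10: add(0xe3,0xe4) → 455
  i=11: add(0x74,0x2a) → 158
  i=12: mask-off/keep → 145
  i=13: add(0x5c,0x55) → 177
  i=14: tail/keep → 158
  i=15: tail/keep → 214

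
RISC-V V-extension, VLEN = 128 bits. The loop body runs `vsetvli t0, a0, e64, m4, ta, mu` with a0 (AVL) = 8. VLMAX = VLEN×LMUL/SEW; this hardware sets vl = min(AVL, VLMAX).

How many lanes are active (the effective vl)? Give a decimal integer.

vl = 8

VLMAX = VLEN×LMUL/SEW = 128×4/64 = 8
vl = min(AVL, VLMAX) = min(8, 8) = 8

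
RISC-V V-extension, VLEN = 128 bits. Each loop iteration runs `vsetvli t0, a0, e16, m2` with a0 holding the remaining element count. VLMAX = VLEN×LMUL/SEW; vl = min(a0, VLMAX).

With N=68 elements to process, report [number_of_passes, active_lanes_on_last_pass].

VLMAX = VLEN×LMUL/SEW = 128×2/16 = 16
iterations = ceil(68/16) = 5; final-pass vl = 4

[iterations, last_vl] = [5, 4]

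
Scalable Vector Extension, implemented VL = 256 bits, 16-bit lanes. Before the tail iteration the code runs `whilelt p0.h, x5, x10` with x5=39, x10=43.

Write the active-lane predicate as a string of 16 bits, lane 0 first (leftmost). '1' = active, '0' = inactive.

register lanes = 256/16 = 16
whilelt: lane j active iff 39+j < 43 → j < 4 → 4 active
bits (lane 0 leftmost): 1111000000000000

predicate = 1111000000000000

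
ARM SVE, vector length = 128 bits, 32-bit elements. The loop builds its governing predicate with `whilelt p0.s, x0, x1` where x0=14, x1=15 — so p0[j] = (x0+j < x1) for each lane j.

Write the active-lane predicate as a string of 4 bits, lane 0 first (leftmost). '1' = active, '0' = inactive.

register lanes = 128/32 = 4
active while 14+j < 15, i.e. j ∈ [0,1) capped at 4 ⇒ 1
bits (lane 0 leftmost): 1000

predicate = 1000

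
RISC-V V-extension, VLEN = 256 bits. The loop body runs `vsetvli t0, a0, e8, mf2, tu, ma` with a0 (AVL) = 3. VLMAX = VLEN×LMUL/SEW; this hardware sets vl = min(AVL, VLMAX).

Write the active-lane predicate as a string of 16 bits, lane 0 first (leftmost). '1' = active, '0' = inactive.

VLMAX = VLEN×LMUL/SEW = 256×1/2/8 = 16
AVL=3 ≤ VLMAX=16, so vl = 3
bits (lane 0 leftmost): 1110000000000000

predicate = 1110000000000000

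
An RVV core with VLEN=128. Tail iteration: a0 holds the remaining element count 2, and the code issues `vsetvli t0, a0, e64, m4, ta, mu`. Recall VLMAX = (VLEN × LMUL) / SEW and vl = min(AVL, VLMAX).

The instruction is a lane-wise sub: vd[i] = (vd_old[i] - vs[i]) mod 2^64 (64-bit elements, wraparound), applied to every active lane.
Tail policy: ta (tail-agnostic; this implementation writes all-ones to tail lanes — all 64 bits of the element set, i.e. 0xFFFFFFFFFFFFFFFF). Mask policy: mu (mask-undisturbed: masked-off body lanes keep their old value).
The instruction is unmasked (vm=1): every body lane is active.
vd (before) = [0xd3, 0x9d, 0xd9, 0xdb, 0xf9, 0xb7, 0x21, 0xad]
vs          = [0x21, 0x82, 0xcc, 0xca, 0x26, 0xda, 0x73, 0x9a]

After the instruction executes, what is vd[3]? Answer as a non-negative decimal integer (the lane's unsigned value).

vd[3] = 18446744073709551615

VLMAX = (128 × 4) / 64 = 8 lanes
AVL=2 ≤ VLMAX=8, so vl = 2
lane  0: sub(0xd3,0x21) ⇒ 0xb2
lane  1: sub(0x9d,0x82) ⇒ 0x1b
lane  2: tail/ones ⇒ 0xffffffffffffffff
lane  3: tail/ones ⇒ 0xffffffffffffffff
lane  4: tail/ones ⇒ 0xffffffffffffffff
lane  5: tail/ones ⇒ 0xffffffffffffffff
lane  6: tail/ones ⇒ 0xffffffffffffffff
lane  7: tail/ones ⇒ 0xffffffffffffffff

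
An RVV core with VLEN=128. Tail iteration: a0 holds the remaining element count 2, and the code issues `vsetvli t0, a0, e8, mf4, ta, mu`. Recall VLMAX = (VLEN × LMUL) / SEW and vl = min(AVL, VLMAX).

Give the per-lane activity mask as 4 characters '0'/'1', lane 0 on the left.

VLMAX = VLEN×LMUL/SEW = 128×1/4/8 = 4
vl ← min(2, 4) = 2
bits (lane 0 leftmost): 1100

predicate = 1100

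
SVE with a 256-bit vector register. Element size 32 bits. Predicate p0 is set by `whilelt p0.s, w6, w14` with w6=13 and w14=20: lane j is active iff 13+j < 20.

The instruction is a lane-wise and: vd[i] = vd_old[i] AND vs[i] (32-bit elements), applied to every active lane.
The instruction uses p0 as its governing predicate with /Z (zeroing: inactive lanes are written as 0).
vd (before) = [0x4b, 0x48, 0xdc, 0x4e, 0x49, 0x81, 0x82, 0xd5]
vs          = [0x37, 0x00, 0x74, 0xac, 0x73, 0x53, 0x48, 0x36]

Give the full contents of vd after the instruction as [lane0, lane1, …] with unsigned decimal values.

vd = [3, 0, 84, 12, 65, 1, 0, 0]

lane count: 256 div 32 = 8
p0[j] = (13+j < 20); true for j=0..6 → 7 lanes set
vd[0] and(0x4b,0x37) -> 0x03
vd[1] and(0x48,0x00) -> 0x00
vd[2] and(0xdc,0x74) -> 0x54
vd[3] and(0x4e,0xac) -> 0x0c
vd[4] and(0x49,0x73) -> 0x41
vd[5] and(0x81,0x53) -> 0x01
vd[6] and(0x82,0x48) -> 0x00
vd[7] tail/zero -> 0x00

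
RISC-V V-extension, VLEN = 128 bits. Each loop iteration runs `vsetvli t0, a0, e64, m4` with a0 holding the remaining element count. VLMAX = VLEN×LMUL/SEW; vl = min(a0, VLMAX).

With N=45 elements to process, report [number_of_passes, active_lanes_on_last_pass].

lanes per group: 128·4/64 = 8
N=45: ⌈45/8⌉ = 6 iters; last vl = 45 − 5×8 = 5

[iterations, last_vl] = [6, 5]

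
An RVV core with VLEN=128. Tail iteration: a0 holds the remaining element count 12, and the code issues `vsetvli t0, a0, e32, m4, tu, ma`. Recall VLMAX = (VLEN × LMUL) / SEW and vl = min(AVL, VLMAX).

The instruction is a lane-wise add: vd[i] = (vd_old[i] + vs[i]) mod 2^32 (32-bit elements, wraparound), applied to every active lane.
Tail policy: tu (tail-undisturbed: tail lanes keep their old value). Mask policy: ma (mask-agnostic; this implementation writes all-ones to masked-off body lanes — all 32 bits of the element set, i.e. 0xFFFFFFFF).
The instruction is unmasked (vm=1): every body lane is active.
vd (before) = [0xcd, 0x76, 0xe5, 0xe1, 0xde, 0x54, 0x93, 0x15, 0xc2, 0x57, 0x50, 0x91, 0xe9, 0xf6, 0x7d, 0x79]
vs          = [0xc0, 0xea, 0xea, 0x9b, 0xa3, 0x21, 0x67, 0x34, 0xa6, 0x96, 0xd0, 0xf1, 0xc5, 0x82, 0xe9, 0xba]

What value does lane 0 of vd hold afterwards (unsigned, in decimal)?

vd[0] = 397

lanes per group: 128·4/32 = 16
vl ← min(12, 16) = 12
lane  0: add(0xcd,0xc0) ⇒ 0x18d
lane  1: add(0x76,0xea) ⇒ 0x160
lane  2: add(0xe5,0xea) ⇒ 0x1cf
lane  3: add(0xe1,0x9b) ⇒ 0x17c
lane  4: add(0xde,0xa3) ⇒ 0x181
lane  5: add(0x54,0x21) ⇒ 0x75
lane  6: add(0x93,0x67) ⇒ 0xfa
lane  7: add(0x15,0x34) ⇒ 0x49
lane  8: add(0xc2,0xa6) ⇒ 0x168
lane  9: add(0x57,0x96) ⇒ 0xed
lane 10: add(0x50,0xd0) ⇒ 0x120
lane 11: add(0x91,0xf1) ⇒ 0x182
lane 12: tail/keep ⇒ 0xe9
lane 13: tail/keep ⇒ 0xf6
lane 14: tail/keep ⇒ 0x7d
lane 15: tail/keep ⇒ 0x79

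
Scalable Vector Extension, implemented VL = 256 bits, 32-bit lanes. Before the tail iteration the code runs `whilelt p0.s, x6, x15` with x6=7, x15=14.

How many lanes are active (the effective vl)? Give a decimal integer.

256-bit reg / 32-bit elem → 8 lanes
active while 7+j < 14, i.e. j ∈ [0,7) capped at 8 ⇒ 7

vl = 7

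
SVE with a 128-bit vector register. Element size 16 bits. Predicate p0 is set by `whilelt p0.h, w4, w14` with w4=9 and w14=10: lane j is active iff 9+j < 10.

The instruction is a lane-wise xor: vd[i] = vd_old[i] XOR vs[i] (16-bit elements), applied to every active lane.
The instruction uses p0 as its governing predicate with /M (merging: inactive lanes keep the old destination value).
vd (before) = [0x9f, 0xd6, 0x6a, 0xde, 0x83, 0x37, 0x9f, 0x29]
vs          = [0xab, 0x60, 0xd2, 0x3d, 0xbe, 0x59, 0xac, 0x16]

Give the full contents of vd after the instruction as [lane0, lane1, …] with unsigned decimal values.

register lanes = 128/16 = 8
active while 9+j < 10, i.e. j ∈ [0,1) capped at 8 ⇒ 1
  i=0: xor(0x9f,0xab) → 52
  i=1: tail/keep → 214
  i=2: tail/keep → 106
  i=3: tail/keep → 222
  i=4: tail/keep → 131
  i=5: tail/keep → 55
  i=6: tail/keep → 159
  i=7: tail/keep → 41

vd = [52, 214, 106, 222, 131, 55, 159, 41]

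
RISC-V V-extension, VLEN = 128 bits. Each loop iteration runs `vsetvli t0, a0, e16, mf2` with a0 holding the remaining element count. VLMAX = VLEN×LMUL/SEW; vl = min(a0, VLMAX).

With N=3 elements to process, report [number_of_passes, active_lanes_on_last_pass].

VLMAX = (128 × 1/2) / 16 = 4 lanes
iterations = ceil(3/4) = 1; final-pass vl = 3

[iterations, last_vl] = [1, 3]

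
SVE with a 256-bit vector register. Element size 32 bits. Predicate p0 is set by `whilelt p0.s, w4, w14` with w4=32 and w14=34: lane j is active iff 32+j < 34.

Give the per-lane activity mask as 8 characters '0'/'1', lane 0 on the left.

predicate = 11000000

lane count: 256 div 32 = 8
active while 32+j < 34, i.e. j ∈ [0,2) capped at 8 ⇒ 2
bits (lane 0 leftmost): 11000000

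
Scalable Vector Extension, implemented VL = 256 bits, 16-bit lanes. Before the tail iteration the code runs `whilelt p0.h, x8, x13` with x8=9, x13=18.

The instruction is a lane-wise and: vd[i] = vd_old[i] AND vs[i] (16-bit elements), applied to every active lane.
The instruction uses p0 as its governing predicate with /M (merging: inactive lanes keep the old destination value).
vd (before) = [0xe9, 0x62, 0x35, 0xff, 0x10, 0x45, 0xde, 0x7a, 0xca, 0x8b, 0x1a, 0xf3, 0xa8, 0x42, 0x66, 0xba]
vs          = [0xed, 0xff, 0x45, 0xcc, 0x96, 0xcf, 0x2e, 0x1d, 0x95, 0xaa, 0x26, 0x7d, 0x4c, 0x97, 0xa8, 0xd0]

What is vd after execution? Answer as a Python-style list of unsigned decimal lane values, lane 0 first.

256-bit reg / 16-bit elem → 16 lanes
p0[j] = (9+j < 18); true for j=0..8 → 9 lanes set
vd[0] and(0xe9,0xed) -> 0xe9
vd[1] and(0x62,0xff) -> 0x62
vd[2] and(0x35,0x45) -> 0x05
vd[3] and(0xff,0xcc) -> 0xcc
vd[4] and(0x10,0x96) -> 0x10
vd[5] and(0x45,0xcf) -> 0x45
vd[6] and(0xde,0x2e) -> 0x0e
vd[7] and(0x7a,0x1d) -> 0x18
vd[8] and(0xca,0x95) -> 0x80
vd[9] tail/keep -> 0x8b
vd[10] tail/keep -> 0x1a
vd[11] tail/keep -> 0xf3
vd[12] tail/keep -> 0xa8
vd[13] tail/keep -> 0x42
vd[14] tail/keep -> 0x66
vd[15] tail/keep -> 0xba

vd = [233, 98, 5, 204, 16, 69, 14, 24, 128, 139, 26, 243, 168, 66, 102, 186]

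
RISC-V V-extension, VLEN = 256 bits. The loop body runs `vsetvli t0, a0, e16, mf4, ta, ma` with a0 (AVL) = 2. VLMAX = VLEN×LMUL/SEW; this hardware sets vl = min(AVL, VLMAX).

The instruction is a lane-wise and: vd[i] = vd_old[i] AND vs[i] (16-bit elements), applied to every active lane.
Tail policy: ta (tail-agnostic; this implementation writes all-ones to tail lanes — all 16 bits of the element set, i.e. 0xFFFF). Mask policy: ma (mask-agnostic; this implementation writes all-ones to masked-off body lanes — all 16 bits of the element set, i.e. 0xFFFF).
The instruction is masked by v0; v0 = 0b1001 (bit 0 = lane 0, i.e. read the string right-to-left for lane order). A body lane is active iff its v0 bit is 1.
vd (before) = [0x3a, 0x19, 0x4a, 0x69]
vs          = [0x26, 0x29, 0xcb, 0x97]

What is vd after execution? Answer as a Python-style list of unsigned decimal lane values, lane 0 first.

lanes per group: 256·1/4/16 = 4
AVL=2 ≤ VLMAX=4, so vl = 2
[0] and(0x3a,0x26) = 0x22
[1] mask-off/ones = 0xffff
[2] tail/ones = 0xffff
[3] tail/ones = 0xffff

vd = [34, 65535, 65535, 65535]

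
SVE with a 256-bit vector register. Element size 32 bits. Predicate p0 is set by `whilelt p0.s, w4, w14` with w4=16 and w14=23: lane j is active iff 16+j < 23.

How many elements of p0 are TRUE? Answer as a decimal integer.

lane count: 256 div 32 = 8
active while 16+j < 23, i.e. j ∈ [0,7) capped at 8 ⇒ 7

vl = 7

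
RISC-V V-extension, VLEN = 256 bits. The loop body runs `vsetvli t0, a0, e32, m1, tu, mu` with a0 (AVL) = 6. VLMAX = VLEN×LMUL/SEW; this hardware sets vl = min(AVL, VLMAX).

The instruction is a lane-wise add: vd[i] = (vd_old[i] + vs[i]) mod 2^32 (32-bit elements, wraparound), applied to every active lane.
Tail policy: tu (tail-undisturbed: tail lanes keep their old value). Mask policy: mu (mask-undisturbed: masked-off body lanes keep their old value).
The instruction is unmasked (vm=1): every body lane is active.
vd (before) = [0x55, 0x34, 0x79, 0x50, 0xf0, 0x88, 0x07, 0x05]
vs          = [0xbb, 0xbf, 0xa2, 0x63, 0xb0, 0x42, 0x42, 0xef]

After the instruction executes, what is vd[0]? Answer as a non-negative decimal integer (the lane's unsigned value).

VLMAX = (256 × 1) / 32 = 8 lanes
vl = min(AVL, VLMAX) = min(6, 8) = 6
[0] add(0x55,0xbb) = 0x110
[1] add(0x34,0xbf) = 0xf3
[2] add(0x79,0xa2) = 0x11b
[3] add(0x50,0x63) = 0xb3
[4] add(0xf0,0xb0) = 0x1a0
[5] add(0x88,0x42) = 0xca
[6] tail/keep = 0x07
[7] tail/keep = 0x05

vd[0] = 272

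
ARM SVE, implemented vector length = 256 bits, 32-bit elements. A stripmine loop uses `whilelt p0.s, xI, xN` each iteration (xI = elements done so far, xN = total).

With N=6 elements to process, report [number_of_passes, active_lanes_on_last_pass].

[iterations, last_vl] = [1, 6]

256-bit reg / 32-bit elem → 8 lanes
6 elements at 8/iter → 1 passes, remainder 6 on the last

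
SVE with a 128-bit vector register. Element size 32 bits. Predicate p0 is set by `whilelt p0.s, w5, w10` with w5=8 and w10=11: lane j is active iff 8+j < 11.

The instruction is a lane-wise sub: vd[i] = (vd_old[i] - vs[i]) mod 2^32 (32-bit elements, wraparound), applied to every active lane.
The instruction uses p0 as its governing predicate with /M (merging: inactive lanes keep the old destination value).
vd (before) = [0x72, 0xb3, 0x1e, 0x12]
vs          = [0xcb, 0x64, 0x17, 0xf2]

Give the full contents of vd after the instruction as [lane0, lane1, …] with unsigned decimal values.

vd = [4294967207, 79, 7, 18]

128-bit reg / 32-bit elem → 4 lanes
whilelt: lane j active iff 8+j < 11 → j < 3 → 3 active
lane  0: sub(0x72,0xcb) ⇒ 0xffffffa7
lane  1: sub(0xb3,0x64) ⇒ 0x4f
lane  2: sub(0x1e,0x17) ⇒ 0x07
lane  3: tail/keep ⇒ 0x12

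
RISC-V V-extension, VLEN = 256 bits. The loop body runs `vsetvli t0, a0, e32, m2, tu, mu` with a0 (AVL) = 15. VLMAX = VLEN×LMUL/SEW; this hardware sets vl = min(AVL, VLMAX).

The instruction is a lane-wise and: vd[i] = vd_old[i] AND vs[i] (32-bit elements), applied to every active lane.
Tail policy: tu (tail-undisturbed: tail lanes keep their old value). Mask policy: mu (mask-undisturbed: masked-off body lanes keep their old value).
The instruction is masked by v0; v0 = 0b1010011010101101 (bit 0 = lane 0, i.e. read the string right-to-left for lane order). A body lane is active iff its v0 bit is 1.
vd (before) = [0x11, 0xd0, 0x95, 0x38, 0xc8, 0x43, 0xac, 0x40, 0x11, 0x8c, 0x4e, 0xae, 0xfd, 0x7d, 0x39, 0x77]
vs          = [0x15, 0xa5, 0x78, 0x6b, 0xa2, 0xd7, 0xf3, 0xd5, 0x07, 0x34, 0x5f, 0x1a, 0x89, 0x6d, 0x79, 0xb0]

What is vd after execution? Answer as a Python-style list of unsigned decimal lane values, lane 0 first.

lanes per group: 256·2/32 = 16
vl ← min(15, 16) = 15
  i=0: and(0x11,0x15) → 17
  i=1: mask-off/keep → 208
  i=2: and(0x95,0x78) → 16
  i=3: and(0x38,0x6b) → 40
  i=4: mask-off/keep → 200
  i=5: and(0x43,0xd7) → 67
  i=6: mask-off/keep → 172
  i=7: and(0x40,0xd5) → 64
  i=8: mask-off/keep → 17
  i=9: and(0x8c,0x34) → 4
  i=10: and(0x4e,0x5f) → 78
  i=11: mask-off/keep → 174
  i=12: mask-off/keep → 253
  i=13: and(0x7d,0x6d) → 109
  i=14: mask-off/keep → 57
  i=15: tail/keep → 119

vd = [17, 208, 16, 40, 200, 67, 172, 64, 17, 4, 78, 174, 253, 109, 57, 119]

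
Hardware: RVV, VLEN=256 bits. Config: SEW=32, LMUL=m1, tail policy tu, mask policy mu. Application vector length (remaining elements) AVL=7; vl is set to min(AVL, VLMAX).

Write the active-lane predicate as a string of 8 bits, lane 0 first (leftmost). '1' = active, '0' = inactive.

predicate = 11111110

VLMAX = (256 × 1) / 32 = 8 lanes
AVL=7 ≤ VLMAX=8, so vl = 7
bits (lane 0 leftmost): 11111110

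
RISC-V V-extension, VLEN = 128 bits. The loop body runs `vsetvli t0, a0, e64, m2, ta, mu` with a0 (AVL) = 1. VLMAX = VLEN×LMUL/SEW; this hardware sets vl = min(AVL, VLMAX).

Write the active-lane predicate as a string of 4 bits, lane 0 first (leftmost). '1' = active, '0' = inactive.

VLMAX = (128 × 2) / 64 = 4 lanes
vl = min(AVL, VLMAX) = min(1, 4) = 1
bits (lane 0 leftmost): 1000

predicate = 1000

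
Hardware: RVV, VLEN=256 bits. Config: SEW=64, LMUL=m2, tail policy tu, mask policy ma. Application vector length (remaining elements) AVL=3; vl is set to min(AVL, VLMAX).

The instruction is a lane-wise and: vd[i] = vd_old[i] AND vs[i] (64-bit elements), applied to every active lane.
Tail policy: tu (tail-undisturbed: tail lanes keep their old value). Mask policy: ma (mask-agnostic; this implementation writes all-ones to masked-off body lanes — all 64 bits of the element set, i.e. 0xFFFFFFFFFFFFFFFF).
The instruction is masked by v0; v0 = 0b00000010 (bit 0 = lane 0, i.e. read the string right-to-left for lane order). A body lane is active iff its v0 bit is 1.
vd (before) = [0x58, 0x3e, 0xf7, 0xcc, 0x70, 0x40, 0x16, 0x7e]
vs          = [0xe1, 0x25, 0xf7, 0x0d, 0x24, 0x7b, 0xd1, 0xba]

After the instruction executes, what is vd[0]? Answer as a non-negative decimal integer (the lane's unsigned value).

vd[0] = 18446744073709551615

lanes per group: 256·2/64 = 8
vl = min(AVL, VLMAX) = min(3, 8) = 3
vd[0] mask-off/ones -> 0xffffffffffffffff
vd[1] and(0x3e,0x25) -> 0x24
vd[2] mask-off/ones -> 0xffffffffffffffff
vd[3] tail/keep -> 0xcc
vd[4] tail/keep -> 0x70
vd[5] tail/keep -> 0x40
vd[6] tail/keep -> 0x16
vd[7] tail/keep -> 0x7e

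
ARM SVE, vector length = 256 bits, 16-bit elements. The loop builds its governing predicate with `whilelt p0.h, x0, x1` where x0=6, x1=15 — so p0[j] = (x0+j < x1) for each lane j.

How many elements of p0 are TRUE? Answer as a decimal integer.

256-bit reg / 16-bit elem → 16 lanes
active while 6+j < 15, i.e. j ∈ [0,9) capped at 16 ⇒ 9

vl = 9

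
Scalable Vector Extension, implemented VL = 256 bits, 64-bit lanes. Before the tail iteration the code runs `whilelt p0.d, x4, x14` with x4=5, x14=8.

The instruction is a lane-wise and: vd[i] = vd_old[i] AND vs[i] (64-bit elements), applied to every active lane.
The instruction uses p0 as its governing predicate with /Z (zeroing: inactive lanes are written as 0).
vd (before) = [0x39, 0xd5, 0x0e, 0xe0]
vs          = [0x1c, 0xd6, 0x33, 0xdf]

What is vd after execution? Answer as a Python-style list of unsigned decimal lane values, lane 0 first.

register lanes = 256/64 = 4
p0[j] = (5+j < 8); true for j=0..2 → 3 lanes set
lane  0: and(0x39,0x1c) ⇒ 0x18
lane  1: and(0xd5,0xd6) ⇒ 0xd4
lane  2: and(0x0e,0x33) ⇒ 0x02
lane  3: tail/zero ⇒ 0x00

vd = [24, 212, 2, 0]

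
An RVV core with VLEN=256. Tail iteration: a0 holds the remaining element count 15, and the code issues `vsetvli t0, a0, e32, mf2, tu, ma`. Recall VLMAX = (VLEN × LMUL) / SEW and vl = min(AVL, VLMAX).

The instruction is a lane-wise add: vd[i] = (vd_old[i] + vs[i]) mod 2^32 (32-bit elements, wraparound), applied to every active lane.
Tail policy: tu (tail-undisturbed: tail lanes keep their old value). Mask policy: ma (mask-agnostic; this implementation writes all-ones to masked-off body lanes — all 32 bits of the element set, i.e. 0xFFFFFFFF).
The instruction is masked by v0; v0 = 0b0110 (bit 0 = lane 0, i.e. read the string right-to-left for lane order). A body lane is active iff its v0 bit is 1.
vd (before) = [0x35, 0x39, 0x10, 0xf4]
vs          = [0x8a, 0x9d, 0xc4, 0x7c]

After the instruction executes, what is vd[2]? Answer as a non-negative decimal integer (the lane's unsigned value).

vd[2] = 212

VLMAX = (256 × 1/2) / 32 = 4 lanes
vl = min(AVL, VLMAX) = min(15, 4) = 4
vd[0] mask-off/ones -> 0xffffffff
vd[1] add(0x39,0x9d) -> 0xd6
vd[2] add(0x10,0xc4) -> 0xd4
vd[3] mask-off/ones -> 0xffffffff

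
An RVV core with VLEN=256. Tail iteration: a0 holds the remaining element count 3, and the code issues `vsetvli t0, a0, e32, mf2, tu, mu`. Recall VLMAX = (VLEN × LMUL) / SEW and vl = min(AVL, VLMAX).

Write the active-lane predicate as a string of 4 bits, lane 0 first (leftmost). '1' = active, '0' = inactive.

predicate = 1110

VLMAX = (256 × 1/2) / 32 = 4 lanes
AVL=3 ≤ VLMAX=4, so vl = 3
bits (lane 0 leftmost): 1110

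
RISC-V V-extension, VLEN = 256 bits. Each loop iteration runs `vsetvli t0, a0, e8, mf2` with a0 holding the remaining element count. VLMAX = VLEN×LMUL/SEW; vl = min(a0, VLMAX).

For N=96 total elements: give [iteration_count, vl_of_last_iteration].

lanes per group: 256·1/2/8 = 16
iterations = ceil(96/16) = 6; final-pass vl = 16

[iterations, last_vl] = [6, 16]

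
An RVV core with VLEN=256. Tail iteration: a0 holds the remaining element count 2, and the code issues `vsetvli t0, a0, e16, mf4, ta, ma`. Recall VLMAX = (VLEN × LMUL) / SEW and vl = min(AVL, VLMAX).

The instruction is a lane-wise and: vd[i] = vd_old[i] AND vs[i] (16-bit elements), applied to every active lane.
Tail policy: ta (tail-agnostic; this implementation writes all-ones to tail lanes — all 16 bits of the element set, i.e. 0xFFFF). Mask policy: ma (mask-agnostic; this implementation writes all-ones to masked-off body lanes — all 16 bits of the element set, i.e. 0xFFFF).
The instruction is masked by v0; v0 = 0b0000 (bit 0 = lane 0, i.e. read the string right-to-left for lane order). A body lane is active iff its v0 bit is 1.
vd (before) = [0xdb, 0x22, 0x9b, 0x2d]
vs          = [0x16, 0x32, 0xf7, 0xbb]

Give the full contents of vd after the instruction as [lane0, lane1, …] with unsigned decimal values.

vd = [65535, 65535, 65535, 65535]

VLMAX = (256 × 1/4) / 16 = 4 lanes
vl ← min(2, 4) = 2
[0] mask-off/ones = 0xffff
[1] mask-off/ones = 0xffff
[2] tail/ones = 0xffff
[3] tail/ones = 0xffff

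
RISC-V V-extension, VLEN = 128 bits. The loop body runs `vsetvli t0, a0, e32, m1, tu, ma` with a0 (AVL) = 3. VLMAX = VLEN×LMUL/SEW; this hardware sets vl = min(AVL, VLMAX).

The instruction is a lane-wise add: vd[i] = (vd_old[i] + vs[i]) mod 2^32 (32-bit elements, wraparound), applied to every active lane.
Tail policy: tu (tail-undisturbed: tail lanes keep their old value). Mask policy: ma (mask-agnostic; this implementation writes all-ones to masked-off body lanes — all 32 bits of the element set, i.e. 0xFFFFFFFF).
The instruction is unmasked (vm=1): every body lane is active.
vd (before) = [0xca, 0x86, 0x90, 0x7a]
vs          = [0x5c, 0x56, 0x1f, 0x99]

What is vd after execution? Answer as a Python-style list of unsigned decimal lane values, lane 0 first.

VLMAX = VLEN×LMUL/SEW = 128×1/32 = 4
AVL=3 ≤ VLMAX=4, so vl = 3
[0] add(0xca,0x5c) = 0x126
[1] add(0x86,0x56) = 0xdc
[2] add(0x90,0x1f) = 0xaf
[3] tail/keep = 0x7a

vd = [294, 220, 175, 122]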